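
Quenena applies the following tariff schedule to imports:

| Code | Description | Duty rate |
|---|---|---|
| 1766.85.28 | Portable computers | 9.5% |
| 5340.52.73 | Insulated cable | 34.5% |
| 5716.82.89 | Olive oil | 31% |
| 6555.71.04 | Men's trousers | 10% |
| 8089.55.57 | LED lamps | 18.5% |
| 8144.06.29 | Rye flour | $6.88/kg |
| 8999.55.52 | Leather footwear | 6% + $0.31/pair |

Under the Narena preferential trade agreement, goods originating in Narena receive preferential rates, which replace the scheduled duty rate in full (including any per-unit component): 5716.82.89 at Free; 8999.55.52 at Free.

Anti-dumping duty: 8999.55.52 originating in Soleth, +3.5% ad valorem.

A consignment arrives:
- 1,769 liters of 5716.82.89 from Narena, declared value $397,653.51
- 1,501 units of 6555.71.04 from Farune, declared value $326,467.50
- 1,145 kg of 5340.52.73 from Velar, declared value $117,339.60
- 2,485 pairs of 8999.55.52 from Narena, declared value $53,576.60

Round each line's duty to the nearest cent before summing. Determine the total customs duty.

$73,128.91

Line 1 (5716.82.89, Narena, 1,769 liters, $397,653.51):
Base rate for 5716.82.89 is 31%.
Origin Narena qualifies under the Quenena–Narena agreement and 5716.82.89 is covered: preferential rate Free applies instead.
Duty = $397,653.51 × 0% = $0.00.
Line 2 (6555.71.04, Farune, 1,501 units, $326,467.50):
Base rate for 6555.71.04 is 10%.
Duty = $326,467.50 × 10% = $32,646.75.
Line 3 (5340.52.73, Velar, 1,145 kg, $117,339.60):
Base rate for 5340.52.73 is 34.5%.
Duty = $117,339.60 × 34.5% = $40,482.16.
Line 4 (8999.55.52, Narena, 2,485 pairs, $53,576.60):
Base rate for 8999.55.52 is 6% + $0.31/pair.
Origin Narena qualifies under the Quenena–Narena agreement and 8999.55.52 is covered: preferential rate Free applies instead.
The additional-duty order on 8999.55.52 targets Soleth, not Narena; it does not apply.
Duty = $53,576.60 × 0% = $0.00.
Total = $0.00 + $32,646.75 + $40,482.16 + $0.00 = $73,128.91.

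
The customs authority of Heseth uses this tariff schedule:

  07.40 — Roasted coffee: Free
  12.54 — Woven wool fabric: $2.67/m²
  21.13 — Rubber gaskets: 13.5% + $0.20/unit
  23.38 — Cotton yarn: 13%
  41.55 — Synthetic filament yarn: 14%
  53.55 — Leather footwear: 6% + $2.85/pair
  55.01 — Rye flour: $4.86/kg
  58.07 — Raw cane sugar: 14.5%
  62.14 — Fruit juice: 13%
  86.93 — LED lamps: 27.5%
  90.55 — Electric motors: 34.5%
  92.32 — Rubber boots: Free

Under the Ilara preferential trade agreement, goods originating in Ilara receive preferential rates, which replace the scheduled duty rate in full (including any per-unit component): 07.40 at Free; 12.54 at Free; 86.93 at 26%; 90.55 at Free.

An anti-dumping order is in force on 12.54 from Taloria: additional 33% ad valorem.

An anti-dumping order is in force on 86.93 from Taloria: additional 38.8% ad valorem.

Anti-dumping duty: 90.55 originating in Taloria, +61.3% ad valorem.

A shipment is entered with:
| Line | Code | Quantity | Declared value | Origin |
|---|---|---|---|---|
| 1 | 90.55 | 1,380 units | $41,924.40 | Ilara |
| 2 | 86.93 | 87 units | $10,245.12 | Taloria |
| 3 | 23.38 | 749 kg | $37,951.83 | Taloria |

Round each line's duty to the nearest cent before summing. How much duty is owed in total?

Line 1 (90.55, Ilara, 1,380 units, $41,924.40):
Base rate for 90.55 is 34.5%.
Origin Ilara qualifies under the Heseth–Ilara agreement and 90.55 is covered: preferential rate Free applies instead.
The additional-duty order on 90.55 targets Taloria, not Ilara; it does not apply.
Duty = $41,924.40 × 0% = $0.00.
Line 2 (86.93, Taloria, 87 units, $10,245.12):
Base rate for 86.93 is 27.5%.
86.93 has an FTA preferential rate, but origin Taloria is not Ilara; base rate stands.
Additional duty on 86.93 from Taloria: +38.8%. Applied ad valorem rate: 27.5% + 38.8% = 66.3%.
Duty = $10,245.12 × 66.3% = $6,792.51.
Line 3 (23.38, Taloria, 749 kg, $37,951.83):
Base rate for 23.38 is 13%.
Duty = $37,951.83 × 13% = $4,933.74.
Total = $0.00 + $6,792.51 + $4,933.74 = $11,726.25.

$11,726.25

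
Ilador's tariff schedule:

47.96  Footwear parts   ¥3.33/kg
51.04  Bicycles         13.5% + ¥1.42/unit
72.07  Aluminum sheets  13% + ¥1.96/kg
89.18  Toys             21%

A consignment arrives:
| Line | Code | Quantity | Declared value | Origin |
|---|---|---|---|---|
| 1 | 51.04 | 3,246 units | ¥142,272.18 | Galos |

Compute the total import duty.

Line 1 (51.04, Galos, 3,246 units, ¥142,272.18):
Base rate for 51.04 is 13.5% + ¥1.42/unit.
Duty = ¥142,272.18 × 13.5% + 3,246 × ¥1.42 = ¥23,816.06.

¥23,816.06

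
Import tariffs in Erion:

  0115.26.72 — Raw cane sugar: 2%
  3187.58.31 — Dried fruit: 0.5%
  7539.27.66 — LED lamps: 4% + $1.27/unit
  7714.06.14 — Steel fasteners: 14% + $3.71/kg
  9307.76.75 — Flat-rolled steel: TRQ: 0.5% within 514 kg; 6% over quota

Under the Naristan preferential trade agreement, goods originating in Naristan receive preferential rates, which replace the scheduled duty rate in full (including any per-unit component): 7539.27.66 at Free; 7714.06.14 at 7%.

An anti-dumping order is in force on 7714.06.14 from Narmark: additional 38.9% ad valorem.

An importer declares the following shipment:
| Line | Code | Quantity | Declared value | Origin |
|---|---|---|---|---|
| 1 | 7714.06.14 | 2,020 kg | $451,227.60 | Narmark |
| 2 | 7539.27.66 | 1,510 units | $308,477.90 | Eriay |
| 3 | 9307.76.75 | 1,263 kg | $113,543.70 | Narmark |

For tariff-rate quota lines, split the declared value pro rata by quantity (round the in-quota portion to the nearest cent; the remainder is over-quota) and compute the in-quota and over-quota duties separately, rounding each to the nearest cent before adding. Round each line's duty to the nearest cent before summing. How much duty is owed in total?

$264,721.57

Line 1 (7714.06.14, Narmark, 2,020 kg, $451,227.60):
Base rate for 7714.06.14 is 14% + $3.71/kg.
7714.06.14 has an FTA preferential rate, but origin Narmark is not Naristan; base rate stands.
Additional duty on 7714.06.14 from Narmark: +38.9%. Applied ad valorem rate: 14% + 38.9% = 52.9%.
Duty = $451,227.60 × 52.9% + 2,020 × $3.71 = $246,193.60.
Line 2 (7539.27.66, Eriay, 1,510 units, $308,477.90):
Base rate for 7539.27.66 is 4% + $1.27/unit.
7539.27.66 has an FTA preferential rate, but origin Eriay is not Naristan; base rate stands.
Duty = $308,477.90 × 4% + 1,510 × $1.27 = $14,256.82.
Line 3 (9307.76.75, Narmark, 1,263 kg, $113,543.70):
Code 9307.76.75 is under a tariff-rate quota (threshold 514 kg). In-quota: 514 kg at 0.5%; over-quota: 749 kg at 6%.
Pro-rata value split: in-quota = $113,543.70 × 514/1,263 = $46,208.60; over-quota = $113,543.70 − $46,208.60 = $67,335.10.
In-quota duty = $46,208.60 × 0.5% = $231.04. Over-quota duty = $67,335.10 × 6% = $4,040.11.
Line duty = $231.04 + $4,040.11 = $4,271.15.
Total = $246,193.60 + $14,256.82 + $4,271.15 = $264,721.57.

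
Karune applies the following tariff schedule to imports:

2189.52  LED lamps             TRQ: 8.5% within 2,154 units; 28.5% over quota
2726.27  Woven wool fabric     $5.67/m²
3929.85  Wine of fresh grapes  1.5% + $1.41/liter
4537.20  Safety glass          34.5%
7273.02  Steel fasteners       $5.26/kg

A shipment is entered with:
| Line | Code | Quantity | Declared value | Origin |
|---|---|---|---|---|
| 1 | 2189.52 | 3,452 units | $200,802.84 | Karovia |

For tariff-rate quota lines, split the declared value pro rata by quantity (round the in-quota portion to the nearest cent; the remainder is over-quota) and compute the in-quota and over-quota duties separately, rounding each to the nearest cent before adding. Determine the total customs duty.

Line 1 (2189.52, Karovia, 3,452 units, $200,802.84):
Code 2189.52 is under a tariff-rate quota (threshold 2,154 units). In-quota: 2,154 units at 8.5%; over-quota: 1,298 units at 28.5%.
Pro-rata value split: in-quota = $200,802.84 × 2,154/3,452 = $125,298.18; over-quota = $200,802.84 − $125,298.18 = $75,504.66.
In-quota duty = $125,298.18 × 8.5% = $10,650.35. Over-quota duty = $75,504.66 × 28.5% = $21,518.83.
Line duty = $10,650.35 + $21,518.83 = $32,169.18.

$32,169.18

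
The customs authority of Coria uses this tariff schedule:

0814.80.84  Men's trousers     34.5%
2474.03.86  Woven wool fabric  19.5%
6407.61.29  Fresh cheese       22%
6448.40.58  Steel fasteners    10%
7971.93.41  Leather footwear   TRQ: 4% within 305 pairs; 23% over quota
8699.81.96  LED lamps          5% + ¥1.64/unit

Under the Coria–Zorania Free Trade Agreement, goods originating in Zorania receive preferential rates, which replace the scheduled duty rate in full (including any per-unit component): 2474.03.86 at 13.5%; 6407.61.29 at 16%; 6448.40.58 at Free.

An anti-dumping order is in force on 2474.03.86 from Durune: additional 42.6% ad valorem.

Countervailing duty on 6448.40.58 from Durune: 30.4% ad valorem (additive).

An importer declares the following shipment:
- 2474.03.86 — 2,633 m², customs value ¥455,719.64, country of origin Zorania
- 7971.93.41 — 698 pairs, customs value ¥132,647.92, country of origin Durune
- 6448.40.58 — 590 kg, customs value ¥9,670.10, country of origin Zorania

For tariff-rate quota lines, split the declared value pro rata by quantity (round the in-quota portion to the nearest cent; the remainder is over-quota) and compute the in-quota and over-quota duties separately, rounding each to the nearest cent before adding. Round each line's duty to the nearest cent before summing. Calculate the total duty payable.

¥81,018.36

Line 1 (2474.03.86, Zorania, 2,633 m², ¥455,719.64):
Base rate for 2474.03.86 is 19.5%.
Origin Zorania qualifies under the Coria–Zorania agreement and 2474.03.86 is covered: preferential rate 13.5% applies instead.
The additional-duty order on 2474.03.86 targets Durune, not Zorania; it does not apply.
Duty = ¥455,719.64 × 13.5% = ¥61,522.15.
Line 2 (7971.93.41, Durune, 698 pairs, ¥132,647.92):
Code 7971.93.41 is under a tariff-rate quota (threshold 305 pairs). In-quota: 305 pairs at 4%; over-quota: 393 pairs at 23%.
Pro-rata value split: in-quota = ¥132,647.92 × 305/698 = ¥57,962.20; over-quota = ¥132,647.92 − ¥57,962.20 = ¥74,685.72.
In-quota duty = ¥57,962.20 × 4% = ¥2,318.49. Over-quota duty = ¥74,685.72 × 23% = ¥17,177.72.
Line duty = ¥2,318.49 + ¥17,177.72 = ¥19,496.21.
Line 3 (6448.40.58, Zorania, 590 kg, ¥9,670.10):
Base rate for 6448.40.58 is 10%.
Origin Zorania qualifies under the Coria–Zorania agreement and 6448.40.58 is covered: preferential rate Free applies instead.
The additional-duty order on 6448.40.58 targets Durune, not Zorania; it does not apply.
Duty = ¥9,670.10 × 0% = ¥0.00.
Total = ¥61,522.15 + ¥19,496.21 + ¥0.00 = ¥81,018.36.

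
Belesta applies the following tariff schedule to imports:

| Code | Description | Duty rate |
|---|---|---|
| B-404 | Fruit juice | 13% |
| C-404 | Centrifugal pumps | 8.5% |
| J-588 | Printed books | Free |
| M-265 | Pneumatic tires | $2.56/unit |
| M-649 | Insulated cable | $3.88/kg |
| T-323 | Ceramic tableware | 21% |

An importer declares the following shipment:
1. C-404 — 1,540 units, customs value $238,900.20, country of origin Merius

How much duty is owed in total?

$20,306.52

Line 1 (C-404, Merius, 1,540 units, $238,900.20):
Base rate for C-404 is 8.5%.
Duty = $238,900.20 × 8.5% = $20,306.52.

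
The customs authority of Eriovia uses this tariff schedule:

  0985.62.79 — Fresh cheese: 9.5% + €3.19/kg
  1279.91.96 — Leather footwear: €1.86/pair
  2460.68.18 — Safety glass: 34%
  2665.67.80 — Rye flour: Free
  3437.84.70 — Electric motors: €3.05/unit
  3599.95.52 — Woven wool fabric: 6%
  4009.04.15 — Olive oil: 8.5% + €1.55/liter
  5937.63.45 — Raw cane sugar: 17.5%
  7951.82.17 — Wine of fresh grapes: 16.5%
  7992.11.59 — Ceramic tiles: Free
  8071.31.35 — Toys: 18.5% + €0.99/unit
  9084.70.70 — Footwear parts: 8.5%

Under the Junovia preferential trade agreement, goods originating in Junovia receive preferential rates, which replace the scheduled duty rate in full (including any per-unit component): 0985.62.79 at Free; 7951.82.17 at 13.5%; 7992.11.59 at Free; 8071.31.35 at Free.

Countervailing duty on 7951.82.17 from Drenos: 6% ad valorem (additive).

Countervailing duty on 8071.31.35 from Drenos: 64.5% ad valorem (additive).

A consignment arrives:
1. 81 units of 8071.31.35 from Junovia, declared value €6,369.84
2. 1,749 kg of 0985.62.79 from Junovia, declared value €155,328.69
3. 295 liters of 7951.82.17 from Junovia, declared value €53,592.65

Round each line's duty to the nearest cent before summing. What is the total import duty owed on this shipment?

€7,235.01

Line 1 (8071.31.35, Junovia, 81 units, €6,369.84):
Base rate for 8071.31.35 is 18.5% + €0.99/unit.
Origin Junovia qualifies under the Eriovia–Junovia agreement and 8071.31.35 is covered: preferential rate Free applies instead.
The additional-duty order on 8071.31.35 targets Drenos, not Junovia; it does not apply.
Duty = €6,369.84 × 0% = €0.00.
Line 2 (0985.62.79, Junovia, 1,749 kg, €155,328.69):
Base rate for 0985.62.79 is 9.5% + €3.19/kg.
Origin Junovia qualifies under the Eriovia–Junovia agreement and 0985.62.79 is covered: preferential rate Free applies instead.
Duty = €155,328.69 × 0% = €0.00.
Line 3 (7951.82.17, Junovia, 295 liters, €53,592.65):
Base rate for 7951.82.17 is 16.5%.
Origin Junovia qualifies under the Eriovia–Junovia agreement and 7951.82.17 is covered: preferential rate 13.5% applies instead.
The additional-duty order on 7951.82.17 targets Drenos, not Junovia; it does not apply.
Duty = €53,592.65 × 13.5% = €7,235.01.
Total = €0.00 + €0.00 + €7,235.01 = €7,235.01.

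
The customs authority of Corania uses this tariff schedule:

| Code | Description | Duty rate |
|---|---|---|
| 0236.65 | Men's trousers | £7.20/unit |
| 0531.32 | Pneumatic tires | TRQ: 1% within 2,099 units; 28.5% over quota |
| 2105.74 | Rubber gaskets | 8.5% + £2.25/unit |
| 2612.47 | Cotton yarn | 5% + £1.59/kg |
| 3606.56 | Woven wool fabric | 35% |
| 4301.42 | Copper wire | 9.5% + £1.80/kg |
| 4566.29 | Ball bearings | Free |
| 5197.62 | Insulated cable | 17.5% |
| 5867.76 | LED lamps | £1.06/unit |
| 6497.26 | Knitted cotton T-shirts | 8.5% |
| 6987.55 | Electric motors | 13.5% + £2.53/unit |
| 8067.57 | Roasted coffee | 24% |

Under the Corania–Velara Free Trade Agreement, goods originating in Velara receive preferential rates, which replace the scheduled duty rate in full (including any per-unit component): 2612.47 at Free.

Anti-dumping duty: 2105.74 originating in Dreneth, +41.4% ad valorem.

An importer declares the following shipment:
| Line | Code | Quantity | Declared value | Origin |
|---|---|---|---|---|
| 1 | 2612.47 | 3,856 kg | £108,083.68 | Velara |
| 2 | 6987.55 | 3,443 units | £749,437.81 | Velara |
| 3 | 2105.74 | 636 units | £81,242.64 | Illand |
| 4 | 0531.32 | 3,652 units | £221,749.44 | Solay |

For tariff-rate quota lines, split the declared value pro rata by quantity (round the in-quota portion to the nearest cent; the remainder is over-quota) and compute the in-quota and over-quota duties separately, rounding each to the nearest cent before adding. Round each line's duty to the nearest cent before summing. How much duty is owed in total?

£146,371.00

Line 1 (2612.47, Velara, 3,856 kg, £108,083.68):
Base rate for 2612.47 is 5% + £1.59/kg.
Origin Velara qualifies under the Corania–Velara agreement and 2612.47 is covered: preferential rate Free applies instead.
Duty = £108,083.68 × 0% = £0.00.
Line 2 (6987.55, Velara, 3,443 units, £749,437.81):
Base rate for 6987.55 is 13.5% + £2.53/unit.
Origin Velara is the FTA partner but 6987.55 is not on the preference list; base rate stands.
Duty = £749,437.81 × 13.5% + 3,443 × £2.53 = £109,884.89.
Line 3 (2105.74, Illand, 636 units, £81,242.64):
Base rate for 2105.74 is 8.5% + £2.25/unit.
The additional-duty order on 2105.74 targets Dreneth, not Illand; it does not apply.
Duty = £81,242.64 × 8.5% + 636 × £2.25 = £8,336.62.
Line 4 (0531.32, Solay, 3,652 units, £221,749.44):
Code 0531.32 is under a tariff-rate quota (threshold 2,099 units). In-quota: 2,099 units at 1%; over-quota: 1,553 units at 28.5%.
Pro-rata value split: in-quota = £221,749.44 × 2,099/3,652 = £127,451.28; over-quota = £221,749.44 − £127,451.28 = £94,298.16.
In-quota duty = £127,451.28 × 1% = £1,274.51. Over-quota duty = £94,298.16 × 28.5% = £26,874.98.
Line duty = £1,274.51 + £26,874.98 = £28,149.49.
Total = £0.00 + £109,884.89 + £8,336.62 + £28,149.49 = £146,371.00.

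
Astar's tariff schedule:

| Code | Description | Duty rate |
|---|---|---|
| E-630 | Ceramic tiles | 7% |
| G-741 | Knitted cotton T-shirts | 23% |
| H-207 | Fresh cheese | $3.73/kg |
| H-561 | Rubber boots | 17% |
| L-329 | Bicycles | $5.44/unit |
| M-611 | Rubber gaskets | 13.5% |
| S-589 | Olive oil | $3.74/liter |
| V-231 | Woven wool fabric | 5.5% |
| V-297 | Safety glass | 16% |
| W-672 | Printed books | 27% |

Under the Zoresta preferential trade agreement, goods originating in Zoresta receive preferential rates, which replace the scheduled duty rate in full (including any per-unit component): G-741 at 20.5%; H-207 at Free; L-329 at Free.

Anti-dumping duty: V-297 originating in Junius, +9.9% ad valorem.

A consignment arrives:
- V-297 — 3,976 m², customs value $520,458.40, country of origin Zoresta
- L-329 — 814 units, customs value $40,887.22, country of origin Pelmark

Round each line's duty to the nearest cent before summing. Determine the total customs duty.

$87,701.50

Line 1 (V-297, Zoresta, 3,976 m², $520,458.40):
Base rate for V-297 is 16%.
Origin Zoresta is the FTA partner but V-297 is not on the preference list; base rate stands.
The additional-duty order on V-297 targets Junius, not Zoresta; it does not apply.
Duty = $520,458.40 × 16% = $83,273.34.
Line 2 (L-329, Pelmark, 814 units, $40,887.22):
Base rate for L-329 is $5.44/unit.
L-329 has an FTA preferential rate, but origin Pelmark is not Zoresta; base rate stands.
Duty = 814 × $5.44 = $4,428.16.
Total = $83,273.34 + $4,428.16 = $87,701.50.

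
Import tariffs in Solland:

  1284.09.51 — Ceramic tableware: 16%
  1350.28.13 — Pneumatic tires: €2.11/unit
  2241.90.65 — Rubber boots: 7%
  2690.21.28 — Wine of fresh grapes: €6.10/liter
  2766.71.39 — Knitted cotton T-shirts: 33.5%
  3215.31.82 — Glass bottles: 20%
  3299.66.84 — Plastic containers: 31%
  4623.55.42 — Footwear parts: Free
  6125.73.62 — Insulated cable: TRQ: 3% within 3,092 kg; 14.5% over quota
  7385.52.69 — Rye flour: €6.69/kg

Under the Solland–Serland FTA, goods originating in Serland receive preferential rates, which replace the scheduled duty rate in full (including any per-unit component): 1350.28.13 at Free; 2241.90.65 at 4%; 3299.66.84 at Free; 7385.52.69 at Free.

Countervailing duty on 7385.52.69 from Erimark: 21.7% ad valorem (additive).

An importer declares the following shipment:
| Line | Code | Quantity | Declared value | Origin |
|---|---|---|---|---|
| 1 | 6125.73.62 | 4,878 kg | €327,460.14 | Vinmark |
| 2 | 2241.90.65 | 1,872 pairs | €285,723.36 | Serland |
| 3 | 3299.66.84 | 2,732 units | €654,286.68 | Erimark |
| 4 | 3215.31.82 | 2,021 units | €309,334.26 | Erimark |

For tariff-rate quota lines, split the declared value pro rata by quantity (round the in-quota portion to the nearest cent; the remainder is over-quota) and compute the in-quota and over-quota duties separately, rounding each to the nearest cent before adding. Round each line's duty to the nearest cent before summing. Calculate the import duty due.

Line 1 (6125.73.62, Vinmark, 4,878 kg, €327,460.14):
Code 6125.73.62 is under a tariff-rate quota (threshold 3,092 kg). In-quota: 3,092 kg at 3%; over-quota: 1,786 kg at 14.5%.
Pro-rata value split: in-quota = €327,460.14 × 3,092/4,878 = €207,565.96; over-quota = €327,460.14 − €207,565.96 = €119,894.18.
In-quota duty = €207,565.96 × 3% = €6,226.98. Over-quota duty = €119,894.18 × 14.5% = €17,384.66.
Line duty = €6,226.98 + €17,384.66 = €23,611.64.
Line 2 (2241.90.65, Serland, 1,872 pairs, €285,723.36):
Base rate for 2241.90.65 is 7%.
Origin Serland qualifies under the Solland–Serland agreement and 2241.90.65 is covered: preferential rate 4% applies instead.
Duty = €285,723.36 × 4% = €11,428.93.
Line 3 (3299.66.84, Erimark, 2,732 units, €654,286.68):
Base rate for 3299.66.84 is 31%.
3299.66.84 has an FTA preferential rate, but origin Erimark is not Serland; base rate stands.
Duty = €654,286.68 × 31% = €202,828.87.
Line 4 (3215.31.82, Erimark, 2,021 units, €309,334.26):
Base rate for 3215.31.82 is 20%.
Duty = €309,334.26 × 20% = €61,866.85.
Total = €23,611.64 + €11,428.93 + €202,828.87 + €61,866.85 = €299,736.29.

€299,736.29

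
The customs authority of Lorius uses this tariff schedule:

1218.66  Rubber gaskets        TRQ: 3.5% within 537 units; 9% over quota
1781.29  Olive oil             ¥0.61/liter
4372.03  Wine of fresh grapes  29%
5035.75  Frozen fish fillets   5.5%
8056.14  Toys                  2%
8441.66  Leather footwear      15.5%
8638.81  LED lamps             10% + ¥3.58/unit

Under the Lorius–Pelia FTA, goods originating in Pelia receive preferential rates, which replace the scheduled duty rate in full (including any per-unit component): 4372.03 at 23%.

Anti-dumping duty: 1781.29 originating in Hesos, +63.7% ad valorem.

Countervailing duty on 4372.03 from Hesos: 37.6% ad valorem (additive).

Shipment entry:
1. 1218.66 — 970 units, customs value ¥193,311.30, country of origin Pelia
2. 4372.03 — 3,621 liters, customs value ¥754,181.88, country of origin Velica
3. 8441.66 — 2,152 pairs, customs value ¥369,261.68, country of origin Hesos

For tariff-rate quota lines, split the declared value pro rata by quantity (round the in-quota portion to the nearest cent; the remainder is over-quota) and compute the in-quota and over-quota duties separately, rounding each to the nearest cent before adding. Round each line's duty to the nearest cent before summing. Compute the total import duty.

¥287,460.30

Line 1 (1218.66, Pelia, 970 units, ¥193,311.30):
Code 1218.66 is under a tariff-rate quota (threshold 537 units). In-quota: 537 units at 3.5%; over-quota: 433 units at 9%.
Pro-rata value split: in-quota = ¥193,311.30 × 537/970 = ¥107,018.73; over-quota = ¥193,311.30 − ¥107,018.73 = ¥86,292.57.
In-quota duty = ¥107,018.73 × 3.5% = ¥3,745.66. Over-quota duty = ¥86,292.57 × 9% = ¥7,766.33.
Line duty = ¥3,745.66 + ¥7,766.33 = ¥11,511.99.
Line 2 (4372.03, Velica, 3,621 liters, ¥754,181.88):
Base rate for 4372.03 is 29%.
4372.03 has an FTA preferential rate, but origin Velica is not Pelia; base rate stands.
The additional-duty order on 4372.03 targets Hesos, not Velica; it does not apply.
Duty = ¥754,181.88 × 29% = ¥218,712.75.
Line 3 (8441.66, Hesos, 2,152 pairs, ¥369,261.68):
Base rate for 8441.66 is 15.5%.
Duty = ¥369,261.68 × 15.5% = ¥57,235.56.
Total = ¥11,511.99 + ¥218,712.75 + ¥57,235.56 = ¥287,460.30.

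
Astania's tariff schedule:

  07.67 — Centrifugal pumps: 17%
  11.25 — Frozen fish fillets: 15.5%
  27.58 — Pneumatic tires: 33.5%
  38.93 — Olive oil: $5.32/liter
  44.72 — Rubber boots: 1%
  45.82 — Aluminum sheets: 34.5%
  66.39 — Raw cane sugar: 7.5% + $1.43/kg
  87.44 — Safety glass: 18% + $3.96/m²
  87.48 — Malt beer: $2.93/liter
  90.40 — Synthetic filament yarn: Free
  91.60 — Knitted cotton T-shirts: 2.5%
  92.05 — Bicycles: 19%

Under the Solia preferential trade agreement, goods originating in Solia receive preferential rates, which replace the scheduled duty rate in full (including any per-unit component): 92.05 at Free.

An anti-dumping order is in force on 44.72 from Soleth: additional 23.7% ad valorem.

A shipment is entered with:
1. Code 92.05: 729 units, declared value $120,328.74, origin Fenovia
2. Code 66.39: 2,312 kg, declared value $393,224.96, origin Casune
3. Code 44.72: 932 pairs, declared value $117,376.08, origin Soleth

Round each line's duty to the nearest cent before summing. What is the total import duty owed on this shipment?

$84,652.38

Line 1 (92.05, Fenovia, 729 units, $120,328.74):
Base rate for 92.05 is 19%.
92.05 has an FTA preferential rate, but origin Fenovia is not Solia; base rate stands.
Duty = $120,328.74 × 19% = $22,862.46.
Line 2 (66.39, Casune, 2,312 kg, $393,224.96):
Base rate for 66.39 is 7.5% + $1.43/kg.
Duty = $393,224.96 × 7.5% + 2,312 × $1.43 = $32,798.03.
Line 3 (44.72, Soleth, 932 pairs, $117,376.08):
Base rate for 44.72 is 1%.
Additional duty on 44.72 from Soleth: +23.7%. Applied ad valorem rate: 1% + 23.7% = 24.7%.
Duty = $117,376.08 × 24.7% = $28,991.89.
Total = $22,862.46 + $32,798.03 + $28,991.89 = $84,652.38.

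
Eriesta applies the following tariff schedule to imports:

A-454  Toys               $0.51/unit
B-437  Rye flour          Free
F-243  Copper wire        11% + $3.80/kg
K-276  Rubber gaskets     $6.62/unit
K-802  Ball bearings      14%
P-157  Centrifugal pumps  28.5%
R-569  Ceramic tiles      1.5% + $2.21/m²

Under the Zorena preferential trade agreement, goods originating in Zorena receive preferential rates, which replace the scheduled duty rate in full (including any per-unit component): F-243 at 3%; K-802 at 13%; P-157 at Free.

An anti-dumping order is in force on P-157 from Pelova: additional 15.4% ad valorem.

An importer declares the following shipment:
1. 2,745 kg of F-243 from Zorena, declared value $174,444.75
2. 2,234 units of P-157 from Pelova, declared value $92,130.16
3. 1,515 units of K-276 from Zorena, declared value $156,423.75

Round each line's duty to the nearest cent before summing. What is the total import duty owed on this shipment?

$55,707.78

Line 1 (F-243, Zorena, 2,745 kg, $174,444.75):
Base rate for F-243 is 11% + $3.80/kg.
Origin Zorena qualifies under the Eriesta–Zorena agreement and F-243 is covered: preferential rate 3% applies instead.
Duty = $174,444.75 × 3% = $5,233.34.
Line 2 (P-157, Pelova, 2,234 units, $92,130.16):
Base rate for P-157 is 28.5%.
P-157 has an FTA preferential rate, but origin Pelova is not Zorena; base rate stands.
Additional duty on P-157 from Pelova: +15.4%. Applied ad valorem rate: 28.5% + 15.4% = 43.9%.
Duty = $92,130.16 × 43.9% = $40,445.14.
Line 3 (K-276, Zorena, 1,515 units, $156,423.75):
Base rate for K-276 is $6.62/unit.
Origin Zorena is the FTA partner but K-276 is not on the preference list; base rate stands.
Duty = 1,515 × $6.62 = $10,029.30.
Total = $5,233.34 + $40,445.14 + $10,029.30 = $55,707.78.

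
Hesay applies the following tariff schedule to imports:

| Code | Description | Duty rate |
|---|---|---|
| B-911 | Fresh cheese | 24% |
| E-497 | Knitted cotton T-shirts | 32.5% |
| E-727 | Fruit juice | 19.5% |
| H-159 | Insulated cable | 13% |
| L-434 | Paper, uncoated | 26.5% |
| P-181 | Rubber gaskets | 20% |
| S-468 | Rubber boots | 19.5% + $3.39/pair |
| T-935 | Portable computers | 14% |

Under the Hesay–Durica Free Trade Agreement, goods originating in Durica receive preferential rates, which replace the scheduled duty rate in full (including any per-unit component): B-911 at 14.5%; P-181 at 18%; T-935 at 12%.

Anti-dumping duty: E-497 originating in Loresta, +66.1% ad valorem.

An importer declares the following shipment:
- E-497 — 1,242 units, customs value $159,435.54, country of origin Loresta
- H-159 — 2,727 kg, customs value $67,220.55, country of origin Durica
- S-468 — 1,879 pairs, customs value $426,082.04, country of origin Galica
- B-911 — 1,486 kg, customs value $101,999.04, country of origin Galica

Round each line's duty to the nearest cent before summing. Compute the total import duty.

$279,877.69

Line 1 (E-497, Loresta, 1,242 units, $159,435.54):
Base rate for E-497 is 32.5%.
Additional duty on E-497 from Loresta: +66.1%. Applied ad valorem rate: 32.5% + 66.1% = 98.6%.
Duty = $159,435.54 × 98.6% = $157,203.44.
Line 2 (H-159, Durica, 2,727 kg, $67,220.55):
Base rate for H-159 is 13%.
Origin Durica is the FTA partner but H-159 is not on the preference list; base rate stands.
Duty = $67,220.55 × 13% = $8,738.67.
Line 3 (S-468, Galica, 1,879 pairs, $426,082.04):
Base rate for S-468 is 19.5% + $3.39/pair.
Duty = $426,082.04 × 19.5% + 1,879 × $3.39 = $89,455.81.
Line 4 (B-911, Galica, 1,486 kg, $101,999.04):
Base rate for B-911 is 24%.
B-911 has an FTA preferential rate, but origin Galica is not Durica; base rate stands.
Duty = $101,999.04 × 24% = $24,479.77.
Total = $157,203.44 + $8,738.67 + $89,455.81 + $24,479.77 = $279,877.69.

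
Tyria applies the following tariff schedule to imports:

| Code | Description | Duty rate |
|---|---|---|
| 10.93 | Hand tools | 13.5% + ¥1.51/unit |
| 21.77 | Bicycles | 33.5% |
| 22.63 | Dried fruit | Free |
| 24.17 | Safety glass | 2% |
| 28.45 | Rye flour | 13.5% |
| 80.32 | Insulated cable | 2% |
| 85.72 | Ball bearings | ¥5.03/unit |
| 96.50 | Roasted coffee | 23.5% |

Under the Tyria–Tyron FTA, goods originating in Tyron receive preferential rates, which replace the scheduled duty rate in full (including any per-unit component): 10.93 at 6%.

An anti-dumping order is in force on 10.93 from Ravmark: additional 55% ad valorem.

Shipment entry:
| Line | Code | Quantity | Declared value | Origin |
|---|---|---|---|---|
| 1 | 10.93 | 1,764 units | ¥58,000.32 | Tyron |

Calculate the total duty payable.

Line 1 (10.93, Tyron, 1,764 units, ¥58,000.32):
Base rate for 10.93 is 13.5% + ¥1.51/unit.
Origin Tyron qualifies under the Tyria–Tyron agreement and 10.93 is covered: preferential rate 6% applies instead.
The additional-duty order on 10.93 targets Ravmark, not Tyron; it does not apply.
Duty = ¥58,000.32 × 6% = ¥3,480.02.

¥3,480.02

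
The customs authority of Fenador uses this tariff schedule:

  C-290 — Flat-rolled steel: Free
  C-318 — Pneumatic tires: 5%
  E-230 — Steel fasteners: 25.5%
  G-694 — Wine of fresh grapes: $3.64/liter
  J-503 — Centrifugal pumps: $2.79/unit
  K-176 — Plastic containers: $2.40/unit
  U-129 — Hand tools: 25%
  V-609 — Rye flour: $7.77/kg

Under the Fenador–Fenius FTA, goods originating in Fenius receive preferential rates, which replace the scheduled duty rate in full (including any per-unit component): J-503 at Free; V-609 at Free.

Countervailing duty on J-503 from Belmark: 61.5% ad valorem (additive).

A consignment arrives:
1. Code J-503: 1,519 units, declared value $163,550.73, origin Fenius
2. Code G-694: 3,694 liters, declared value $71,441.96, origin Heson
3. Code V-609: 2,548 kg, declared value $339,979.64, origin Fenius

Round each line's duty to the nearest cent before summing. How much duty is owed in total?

Line 1 (J-503, Fenius, 1,519 units, $163,550.73):
Base rate for J-503 is $2.79/unit.
Origin Fenius qualifies under the Fenador–Fenius agreement and J-503 is covered: preferential rate Free applies instead.
The additional-duty order on J-503 targets Belmark, not Fenius; it does not apply.
Duty = $163,550.73 × 0% = $0.00.
Line 2 (G-694, Heson, 3,694 liters, $71,441.96):
Base rate for G-694 is $3.64/liter.
Duty = 3,694 × $3.64 = $13,446.16.
Line 3 (V-609, Fenius, 2,548 kg, $339,979.64):
Base rate for V-609 is $7.77/kg.
Origin Fenius qualifies under the Fenador–Fenius agreement and V-609 is covered: preferential rate Free applies instead.
Duty = $339,979.64 × 0% = $0.00.
Total = $0.00 + $13,446.16 + $0.00 = $13,446.16.

$13,446.16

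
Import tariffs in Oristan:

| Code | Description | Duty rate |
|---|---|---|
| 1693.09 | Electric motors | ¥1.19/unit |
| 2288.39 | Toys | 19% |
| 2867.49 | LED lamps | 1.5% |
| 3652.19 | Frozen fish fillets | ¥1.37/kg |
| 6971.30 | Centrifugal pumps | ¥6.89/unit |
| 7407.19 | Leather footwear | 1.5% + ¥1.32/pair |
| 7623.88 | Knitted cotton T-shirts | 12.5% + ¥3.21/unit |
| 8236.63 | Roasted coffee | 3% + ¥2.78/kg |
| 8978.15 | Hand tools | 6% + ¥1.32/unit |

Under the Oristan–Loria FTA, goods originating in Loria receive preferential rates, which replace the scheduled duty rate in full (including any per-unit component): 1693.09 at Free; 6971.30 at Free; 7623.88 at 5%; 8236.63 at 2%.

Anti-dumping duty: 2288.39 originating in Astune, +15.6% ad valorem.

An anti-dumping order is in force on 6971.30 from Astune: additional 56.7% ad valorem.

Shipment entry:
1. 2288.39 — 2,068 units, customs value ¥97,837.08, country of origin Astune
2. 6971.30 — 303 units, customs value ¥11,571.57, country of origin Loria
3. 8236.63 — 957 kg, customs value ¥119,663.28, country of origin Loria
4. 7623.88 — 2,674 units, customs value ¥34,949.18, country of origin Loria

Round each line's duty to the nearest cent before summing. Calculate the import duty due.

Line 1 (2288.39, Astune, 2,068 units, ¥97,837.08):
Base rate for 2288.39 is 19%.
Additional duty on 2288.39 from Astune: +15.6%. Applied ad valorem rate: 19% + 15.6% = 34.6%.
Duty = ¥97,837.08 × 34.6% = ¥33,851.63.
Line 2 (6971.30, Loria, 303 units, ¥11,571.57):
Base rate for 6971.30 is ¥6.89/unit.
Origin Loria qualifies under the Oristan–Loria agreement and 6971.30 is covered: preferential rate Free applies instead.
The additional-duty order on 6971.30 targets Astune, not Loria; it does not apply.
Duty = ¥11,571.57 × 0% = ¥0.00.
Line 3 (8236.63, Loria, 957 kg, ¥119,663.28):
Base rate for 8236.63 is 3% + ¥2.78/kg.
Origin Loria qualifies under the Oristan–Loria agreement and 8236.63 is covered: preferential rate 2% applies instead.
Duty = ¥119,663.28 × 2% = ¥2,393.27.
Line 4 (7623.88, Loria, 2,674 units, ¥34,949.18):
Base rate for 7623.88 is 12.5% + ¥3.21/unit.
Origin Loria qualifies under the Oristan–Loria agreement and 7623.88 is covered: preferential rate 5% applies instead.
Duty = ¥34,949.18 × 5% = ¥1,747.46.
Total = ¥33,851.63 + ¥0.00 + ¥2,393.27 + ¥1,747.46 = ¥37,992.36.

¥37,992.36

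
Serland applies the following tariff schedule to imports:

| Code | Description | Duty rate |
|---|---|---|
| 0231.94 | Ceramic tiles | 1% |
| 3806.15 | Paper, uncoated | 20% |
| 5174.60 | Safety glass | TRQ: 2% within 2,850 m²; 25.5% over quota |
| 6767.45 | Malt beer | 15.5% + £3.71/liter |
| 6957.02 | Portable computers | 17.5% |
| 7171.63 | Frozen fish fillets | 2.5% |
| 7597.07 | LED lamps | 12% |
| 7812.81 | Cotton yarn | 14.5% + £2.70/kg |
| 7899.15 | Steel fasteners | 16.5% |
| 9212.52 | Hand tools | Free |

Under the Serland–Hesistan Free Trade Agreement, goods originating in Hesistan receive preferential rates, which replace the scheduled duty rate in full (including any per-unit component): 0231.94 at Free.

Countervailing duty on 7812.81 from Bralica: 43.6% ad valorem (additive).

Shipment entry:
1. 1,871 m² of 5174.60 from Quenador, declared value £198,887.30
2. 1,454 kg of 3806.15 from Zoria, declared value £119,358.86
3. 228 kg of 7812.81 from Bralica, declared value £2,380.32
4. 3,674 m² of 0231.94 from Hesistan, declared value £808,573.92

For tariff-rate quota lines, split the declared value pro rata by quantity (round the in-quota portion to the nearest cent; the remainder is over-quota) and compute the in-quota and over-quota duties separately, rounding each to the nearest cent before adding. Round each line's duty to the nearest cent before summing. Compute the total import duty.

Line 1 (5174.60, Quenador, 1,871 m², £198,887.30):
Code 5174.60 is under a tariff-rate quota (threshold 2,850 m²). Quantity 1,871 m² is within the quota, so the in-quota rate 2% applies to the full value.
Duty = £198,887.30 × 2% = £3,977.75.
Line 2 (3806.15, Zoria, 1,454 kg, £119,358.86):
Base rate for 3806.15 is 20%.
Duty = £119,358.86 × 20% = £23,871.77.
Line 3 (7812.81, Bralica, 228 kg, £2,380.32):
Base rate for 7812.81 is 14.5% + £2.70/kg.
Additional duty on 7812.81 from Bralica: +43.6%. Applied ad valorem rate: 14.5% + 43.6% = 58.1%.
Duty = £2,380.32 × 58.1% + 228 × £2.70 = £1,998.57.
Line 4 (0231.94, Hesistan, 3,674 m², £808,573.92):
Base rate for 0231.94 is 1%.
Origin Hesistan qualifies under the Serland–Hesistan agreement and 0231.94 is covered: preferential rate Free applies instead.
Duty = £808,573.92 × 0% = £0.00.
Total = £3,977.75 + £23,871.77 + £1,998.57 + £0.00 = £29,848.09.

£29,848.09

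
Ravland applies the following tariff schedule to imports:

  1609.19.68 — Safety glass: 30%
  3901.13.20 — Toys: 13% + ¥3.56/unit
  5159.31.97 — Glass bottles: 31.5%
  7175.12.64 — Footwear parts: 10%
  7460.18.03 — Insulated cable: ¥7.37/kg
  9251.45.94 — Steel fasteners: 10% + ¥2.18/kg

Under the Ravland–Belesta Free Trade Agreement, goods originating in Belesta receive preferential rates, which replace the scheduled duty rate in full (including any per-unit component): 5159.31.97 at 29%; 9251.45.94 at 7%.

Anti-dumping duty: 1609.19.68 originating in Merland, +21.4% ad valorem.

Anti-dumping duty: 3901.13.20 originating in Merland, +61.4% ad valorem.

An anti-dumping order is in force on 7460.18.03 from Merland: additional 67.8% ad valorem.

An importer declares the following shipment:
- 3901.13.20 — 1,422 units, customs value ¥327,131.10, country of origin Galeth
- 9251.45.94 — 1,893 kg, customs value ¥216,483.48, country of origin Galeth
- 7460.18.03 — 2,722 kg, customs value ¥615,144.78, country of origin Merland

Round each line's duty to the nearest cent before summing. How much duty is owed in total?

Line 1 (3901.13.20, Galeth, 1,422 units, ¥327,131.10):
Base rate for 3901.13.20 is 13% + ¥3.56/unit.
The additional-duty order on 3901.13.20 targets Merland, not Galeth; it does not apply.
Duty = ¥327,131.10 × 13% + 1,422 × ¥3.56 = ¥47,589.36.
Line 2 (9251.45.94, Galeth, 1,893 kg, ¥216,483.48):
Base rate for 9251.45.94 is 10% + ¥2.18/kg.
9251.45.94 has an FTA preferential rate, but origin Galeth is not Belesta; base rate stands.
Duty = ¥216,483.48 × 10% + 1,893 × ¥2.18 = ¥25,775.09.
Line 3 (7460.18.03, Merland, 2,722 kg, ¥615,144.78):
Base rate for 7460.18.03 is ¥7.37/kg.
Additional duty on 7460.18.03 from Merland: +67.8% ad valorem. Applied ad valorem rate = 67.8%.
Duty = ¥615,144.78 × 67.8% + 2,722 × ¥7.37 = ¥437,129.30.
Total = ¥47,589.36 + ¥25,775.09 + ¥437,129.30 = ¥510,493.75.

¥510,493.75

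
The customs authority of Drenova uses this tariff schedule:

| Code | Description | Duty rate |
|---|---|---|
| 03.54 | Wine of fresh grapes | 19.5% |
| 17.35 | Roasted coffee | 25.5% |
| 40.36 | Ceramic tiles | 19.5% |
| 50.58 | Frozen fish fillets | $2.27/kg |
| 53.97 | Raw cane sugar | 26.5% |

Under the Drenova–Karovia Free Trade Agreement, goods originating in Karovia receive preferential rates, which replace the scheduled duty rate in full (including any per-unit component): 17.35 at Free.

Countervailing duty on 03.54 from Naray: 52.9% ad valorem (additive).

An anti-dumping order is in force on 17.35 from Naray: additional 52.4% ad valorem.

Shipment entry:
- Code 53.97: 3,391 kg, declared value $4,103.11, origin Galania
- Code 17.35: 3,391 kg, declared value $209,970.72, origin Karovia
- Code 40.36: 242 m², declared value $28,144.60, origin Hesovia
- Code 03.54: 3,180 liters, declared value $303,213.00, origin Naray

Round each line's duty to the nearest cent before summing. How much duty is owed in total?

Line 1 (53.97, Galania, 3,391 kg, $4,103.11):
Base rate for 53.97 is 26.5%.
Duty = $4,103.11 × 26.5% = $1,087.32.
Line 2 (17.35, Karovia, 3,391 kg, $209,970.72):
Base rate for 17.35 is 25.5%.
Origin Karovia qualifies under the Drenova–Karovia agreement and 17.35 is covered: preferential rate Free applies instead.
The additional-duty order on 17.35 targets Naray, not Karovia; it does not apply.
Duty = $209,970.72 × 0% = $0.00.
Line 3 (40.36, Hesovia, 242 m², $28,144.60):
Base rate for 40.36 is 19.5%.
Duty = $28,144.60 × 19.5% = $5,488.20.
Line 4 (03.54, Naray, 3,180 liters, $303,213.00):
Base rate for 03.54 is 19.5%.
Additional duty on 03.54 from Naray: +52.9%. Applied ad valorem rate: 19.5% + 52.9% = 72.4%.
Duty = $303,213.00 × 72.4% = $219,526.21.
Total = $1,087.32 + $0.00 + $5,488.20 + $219,526.21 = $226,101.73.

$226,101.73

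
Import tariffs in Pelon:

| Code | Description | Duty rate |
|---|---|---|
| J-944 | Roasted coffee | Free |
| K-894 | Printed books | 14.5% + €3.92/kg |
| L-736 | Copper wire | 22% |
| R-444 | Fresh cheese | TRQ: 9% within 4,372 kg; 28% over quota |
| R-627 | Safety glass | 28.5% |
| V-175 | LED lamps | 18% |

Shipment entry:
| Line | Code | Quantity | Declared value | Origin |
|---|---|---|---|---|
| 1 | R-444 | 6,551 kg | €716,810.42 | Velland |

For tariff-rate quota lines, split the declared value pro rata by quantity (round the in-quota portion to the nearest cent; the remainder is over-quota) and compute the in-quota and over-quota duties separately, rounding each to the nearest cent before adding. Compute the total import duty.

€109,813.91

Line 1 (R-444, Velland, 6,551 kg, €716,810.42):
Code R-444 is under a tariff-rate quota (threshold 4,372 kg). In-quota: 4,372 kg at 9%; over-quota: 2,179 kg at 28%.
Pro-rata value split: in-quota = €716,810.42 × 4,372/6,551 = €478,384.24; over-quota = €716,810.42 − €478,384.24 = €238,426.18.
In-quota duty = €478,384.24 × 9% = €43,054.58. Over-quota duty = €238,426.18 × 28% = €66,759.33.
Line duty = €43,054.58 + €66,759.33 = €109,813.91.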